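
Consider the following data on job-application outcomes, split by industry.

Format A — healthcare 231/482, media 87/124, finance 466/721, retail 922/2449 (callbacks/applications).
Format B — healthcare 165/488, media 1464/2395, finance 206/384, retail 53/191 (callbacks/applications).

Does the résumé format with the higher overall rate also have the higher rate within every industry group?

No

Healthcare: Format A 231/482 = 47.9%, Format B 165/488 = 33.8% → Format A
Media: Format A 87/124 = 70.2%, Format B 1464/2395 = 61.1% → Format A
Finance: Format A 466/721 = 64.6%, Format B 206/384 = 53.6% → Format A
Retail: Format A 922/2449 = 37.6%, Format B 53/191 = 27.7% → Format A
Overall: Format A 1706/3776 = 45.2%, Format B 1888/3458 = 54.6% → Format B
Format A wins each industry group but Format B wins overall — the comparison reverses. Format A's applications skew toward retail, which has a lower base rate.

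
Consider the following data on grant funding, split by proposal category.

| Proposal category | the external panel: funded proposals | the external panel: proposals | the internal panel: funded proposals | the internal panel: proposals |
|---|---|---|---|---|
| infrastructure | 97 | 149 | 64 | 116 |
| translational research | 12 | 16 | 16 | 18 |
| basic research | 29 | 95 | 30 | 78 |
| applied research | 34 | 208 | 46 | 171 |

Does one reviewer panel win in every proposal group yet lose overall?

Infrastructure: the external panel 97/149 = 65.1%, the internal panel 64/116 = 55.2% → the external panel
Translational research: the external panel 12/16 = 75.0%, the internal panel 16/18 = 88.9% → the internal panel
Basic research: the external panel 29/95 = 30.5%, the internal panel 30/78 = 38.5% → the internal panel
Applied research: the external panel 34/208 = 16.3%, the internal panel 46/171 = 26.9% → the internal panel
Overall: the external panel 172/468 = 36.8%, the internal panel 156/383 = 40.7% → the internal panel
Neither sweeps: the external panel wins 1 of 4 groups, the internal panel wins 3. The internal panel wins overall but not every group — no Simpson reversal.

No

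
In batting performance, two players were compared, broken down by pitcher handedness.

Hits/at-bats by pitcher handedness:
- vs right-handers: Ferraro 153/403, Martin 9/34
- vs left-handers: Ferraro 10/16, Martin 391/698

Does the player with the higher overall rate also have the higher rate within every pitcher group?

Vs right-handers: Ferraro 153/403 = 38.0%, Martin 9/34 = 26.5% → Ferraro
Vs left-handers: Ferraro 10/16 = 62.5%, Martin 391/698 = 56.0% → Ferraro
Overall: Ferraro 163/419 = 38.9%, Martin 400/732 = 54.6% → Martin
Ferraro wins each pitcher group but Martin wins overall — the comparison reverses. Ferraro's at-bats skew toward vs right-handers, which has a lower base rate.

No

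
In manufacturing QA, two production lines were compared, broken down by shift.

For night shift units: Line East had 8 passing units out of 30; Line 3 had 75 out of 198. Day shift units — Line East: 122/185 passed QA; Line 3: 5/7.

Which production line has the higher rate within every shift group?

Line 3

Night shift: Line East 8/30 = 26.7%, Line 3 75/198 = 37.9% → Line 3
Day shift: Line East 122/185 = 65.9%, Line 3 5/7 = 71.4% → Line 3
Line 3 has the higher rate in both groups.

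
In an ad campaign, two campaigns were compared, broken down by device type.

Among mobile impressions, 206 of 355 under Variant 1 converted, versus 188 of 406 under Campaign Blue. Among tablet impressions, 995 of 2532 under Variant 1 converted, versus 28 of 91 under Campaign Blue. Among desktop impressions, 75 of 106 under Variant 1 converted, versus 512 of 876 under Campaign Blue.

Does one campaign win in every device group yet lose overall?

Mobile: Variant 1 206/355 = 58.0%, Campaign Blue 188/406 = 46.3% → Variant 1
Tablet: Variant 1 995/2532 = 39.3%, Campaign Blue 28/91 = 30.8% → Variant 1
Desktop: Variant 1 75/106 = 70.8%, Campaign Blue 512/876 = 58.4% → Variant 1
Overall: Variant 1 1276/2993 = 42.6%, Campaign Blue 728/1373 = 53.0% → Campaign Blue
Variant 1 wins each device group but Campaign Blue wins overall — the comparison reverses. Variant 1's impressions skew toward tablet, which has a lower base rate.

Yes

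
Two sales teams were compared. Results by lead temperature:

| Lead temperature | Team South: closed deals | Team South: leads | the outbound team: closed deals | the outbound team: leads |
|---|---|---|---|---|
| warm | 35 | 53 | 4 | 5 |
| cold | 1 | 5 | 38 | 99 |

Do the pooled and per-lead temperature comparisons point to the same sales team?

Warm: Team South 35/53 = 66.0%, the outbound team 4/5 = 80.0% → the outbound team
Cold: Team South 1/5 = 20.0%, the outbound team 38/99 = 38.4% → the outbound team
Overall: Team South 36/58 = 62.1%, the outbound team 42/104 = 40.4% → Team South
The outbound team wins each lead group but Team South wins overall — the comparison reverses. The outbound team's leads skew toward cold, which has a lower base rate.

No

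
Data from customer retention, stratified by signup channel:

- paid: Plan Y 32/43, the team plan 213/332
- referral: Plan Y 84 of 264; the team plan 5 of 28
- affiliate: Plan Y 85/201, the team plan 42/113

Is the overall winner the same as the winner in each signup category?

No

Paid: Plan Y 32/43 = 74.4%, the team plan 213/332 = 64.2% → Plan Y
Referral: Plan Y 84/264 = 31.8%, the team plan 5/28 = 17.9% → Plan Y
Affiliate: Plan Y 85/201 = 42.3%, the team plan 42/113 = 37.2% → Plan Y
Overall: Plan Y 201/508 = 39.6%, the team plan 260/473 = 55.0% → the team plan
Plan Y wins each signup group but the team plan wins overall — the comparison reverses. Plan Y's customers skew toward referral, which has a lower base rate.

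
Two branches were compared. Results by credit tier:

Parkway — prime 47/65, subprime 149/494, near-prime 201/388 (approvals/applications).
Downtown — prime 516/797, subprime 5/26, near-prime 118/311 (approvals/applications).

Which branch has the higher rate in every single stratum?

Prime: Parkway 47/65 = 72.3%, Downtown 516/797 = 64.7% → Parkway
Subprime: Parkway 149/494 = 30.2%, Downtown 5/26 = 19.2% → Parkway
Near-prime: Parkway 201/388 = 51.8%, Downtown 118/311 = 37.9% → Parkway
Parkway has the higher rate in all 3 groups.

Parkway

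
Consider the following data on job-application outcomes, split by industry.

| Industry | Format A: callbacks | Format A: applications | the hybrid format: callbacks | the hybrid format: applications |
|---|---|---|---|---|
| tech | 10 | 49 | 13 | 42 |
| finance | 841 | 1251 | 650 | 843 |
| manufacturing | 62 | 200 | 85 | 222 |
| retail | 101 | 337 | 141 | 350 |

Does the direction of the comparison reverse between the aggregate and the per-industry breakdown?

Tech: Format A 10/49 = 20.4%, the hybrid format 13/42 = 31.0% → the hybrid format
Finance: Format A 841/1251 = 67.2%, the hybrid format 650/843 = 77.1% → the hybrid format
Manufacturing: Format A 62/200 = 31.0%, the hybrid format 85/222 = 38.3% → the hybrid format
Retail: Format A 101/337 = 30.0%, the hybrid format 141/350 = 40.3% → the hybrid format
Overall: Format A 1014/1837 = 55.2%, the hybrid format 889/1457 = 61.0% → the hybrid format
The hybrid format wins overall and in every industry group — no reversal.

No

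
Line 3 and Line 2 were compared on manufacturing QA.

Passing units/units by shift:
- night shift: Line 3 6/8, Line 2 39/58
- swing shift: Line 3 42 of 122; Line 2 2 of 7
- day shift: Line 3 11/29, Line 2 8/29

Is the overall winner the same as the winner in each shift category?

No

Night shift: Line 3 6/8 = 75.0%, Line 2 39/58 = 67.2% → Line 3
Swing shift: Line 3 42/122 = 34.4%, Line 2 2/7 = 28.6% → Line 3
Day shift: Line 3 11/29 = 37.9%, Line 2 8/29 = 27.6% → Line 3
Overall: Line 3 59/159 = 37.1%, Line 2 49/94 = 52.1% → Line 2
Line 3 wins each shift group but Line 2 wins overall — the comparison reverses. Line 3's units skew toward swing shift, which has a lower base rate.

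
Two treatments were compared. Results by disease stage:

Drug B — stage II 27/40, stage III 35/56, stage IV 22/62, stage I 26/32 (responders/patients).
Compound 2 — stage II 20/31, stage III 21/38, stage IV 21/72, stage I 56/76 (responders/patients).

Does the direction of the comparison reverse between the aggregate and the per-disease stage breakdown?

Stage II: Drug B 27/40 = 67.5%, Compound 2 20/31 = 64.5% → Drug B
Stage III: Drug B 35/56 = 62.5%, Compound 2 21/38 = 55.3% → Drug B
Stage IV: Drug B 22/62 = 35.5%, Compound 2 21/72 = 29.2% → Drug B
Stage I: Drug B 26/32 = 81.2%, Compound 2 56/76 = 73.7% → Drug B
Overall: Drug B 110/190 = 57.9%, Compound 2 118/217 = 54.4% → Drug B
Drug B wins overall and in every disease group — no reversal.

No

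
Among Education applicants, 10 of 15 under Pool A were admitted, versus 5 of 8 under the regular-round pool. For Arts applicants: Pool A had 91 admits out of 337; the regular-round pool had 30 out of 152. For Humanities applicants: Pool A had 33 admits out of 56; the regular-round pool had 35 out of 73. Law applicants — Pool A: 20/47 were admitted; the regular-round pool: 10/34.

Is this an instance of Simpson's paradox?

No

Education: Pool A 10/15 = 66.7%, the regular-round pool 5/8 = 62.5% → Pool A
Arts: Pool A 91/337 = 27.0%, the regular-round pool 30/152 = 19.7% → Pool A
Humanities: Pool A 33/56 = 58.9%, the regular-round pool 35/73 = 47.9% → Pool A
Law: Pool A 20/47 = 42.6%, the regular-round pool 10/34 = 29.4% → Pool A
Overall: Pool A 154/455 = 33.8%, the regular-round pool 80/267 = 30.0% → Pool A
Pool A wins overall and in every department group — no reversal.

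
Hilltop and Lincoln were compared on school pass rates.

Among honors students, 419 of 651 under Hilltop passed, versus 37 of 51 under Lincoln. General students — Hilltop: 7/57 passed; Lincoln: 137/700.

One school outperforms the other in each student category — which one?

Honors: Hilltop 419/651 = 64.4%, Lincoln 37/51 = 72.5% → Lincoln
General: Hilltop 7/57 = 12.3%, Lincoln 137/700 = 19.6% → Lincoln
Lincoln has the higher rate in both groups.

Lincoln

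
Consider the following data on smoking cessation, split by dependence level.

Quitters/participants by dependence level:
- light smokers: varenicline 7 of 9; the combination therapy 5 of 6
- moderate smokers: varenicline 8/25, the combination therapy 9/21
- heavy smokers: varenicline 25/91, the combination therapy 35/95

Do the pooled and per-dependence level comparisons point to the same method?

Light smokers: varenicline 7/9 = 77.8%, the combination therapy 5/6 = 83.3% → the combination therapy
Moderate smokers: varenicline 8/25 = 32.0%, the combination therapy 9/21 = 42.9% → the combination therapy
Heavy smokers: varenicline 25/91 = 27.5%, the combination therapy 35/95 = 36.8% → the combination therapy
Overall: varenicline 40/125 = 32.0%, the combination therapy 49/122 = 40.2% → the combination therapy
The combination therapy wins overall and in every dependence group — no reversal.

Yes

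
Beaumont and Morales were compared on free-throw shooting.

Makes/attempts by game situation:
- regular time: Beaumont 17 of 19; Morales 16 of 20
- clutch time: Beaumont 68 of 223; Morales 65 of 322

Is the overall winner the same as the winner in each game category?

Yes

Regular time: Beaumont 17/19 = 89.5%, Morales 16/20 = 80.0% → Beaumont
Clutch time: Beaumont 68/223 = 30.5%, Morales 65/322 = 20.2% → Beaumont
Overall: Beaumont 85/242 = 35.1%, Morales 81/342 = 23.7% → Beaumont
Beaumont wins overall and in every game group — no reversal.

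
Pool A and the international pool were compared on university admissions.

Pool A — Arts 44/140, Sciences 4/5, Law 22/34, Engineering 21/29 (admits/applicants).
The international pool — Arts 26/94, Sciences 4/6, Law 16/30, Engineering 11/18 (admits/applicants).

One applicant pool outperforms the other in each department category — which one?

Pool A

Arts: Pool A 44/140 = 31.4%, the international pool 26/94 = 27.7% → Pool A
Sciences: Pool A 4/5 = 80.0%, the international pool 4/6 = 66.7% → Pool A
Law: Pool A 22/34 = 64.7%, the international pool 16/30 = 53.3% → Pool A
Engineering: Pool A 21/29 = 72.4%, the international pool 11/18 = 61.1% → Pool A
Pool A has the higher rate in all 4 groups.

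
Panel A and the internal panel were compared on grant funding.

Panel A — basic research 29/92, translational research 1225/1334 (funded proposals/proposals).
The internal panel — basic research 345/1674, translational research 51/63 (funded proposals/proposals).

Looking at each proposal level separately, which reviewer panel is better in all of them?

Basic research: Panel A 29/92 = 31.5%, the internal panel 345/1674 = 20.6% → Panel A
Translational research: Panel A 1225/1334 = 91.8%, the internal panel 51/63 = 81.0% → Panel A
Panel A has the higher rate in both groups.

Panel A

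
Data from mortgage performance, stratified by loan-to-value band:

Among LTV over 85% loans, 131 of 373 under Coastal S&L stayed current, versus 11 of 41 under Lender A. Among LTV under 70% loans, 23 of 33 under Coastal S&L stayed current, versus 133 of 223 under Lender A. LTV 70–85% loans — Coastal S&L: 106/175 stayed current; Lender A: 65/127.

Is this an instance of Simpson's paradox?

Yes

LTV over 85%: Coastal S&L 131/373 = 35.1%, Lender A 11/41 = 26.8% → Coastal S&L
LTV under 70%: Coastal S&L 23/33 = 69.7%, Lender A 133/223 = 59.6% → Coastal S&L
LTV 70–85%: Coastal S&L 106/175 = 60.6%, Lender A 65/127 = 51.2% → Coastal S&L
Overall: Coastal S&L 260/581 = 44.8%, Lender A 209/391 = 53.5% → Lender A
Coastal S&L wins each loan-to-value group but Lender A wins overall — the comparison reverses. Coastal S&L's loans skew toward LTV over 85%, which has a lower base rate.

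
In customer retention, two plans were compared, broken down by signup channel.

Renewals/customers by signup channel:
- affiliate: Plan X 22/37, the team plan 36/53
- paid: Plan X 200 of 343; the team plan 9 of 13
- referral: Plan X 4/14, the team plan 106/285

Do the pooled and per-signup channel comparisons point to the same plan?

No

Affiliate: Plan X 22/37 = 59.5%, the team plan 36/53 = 67.9% → the team plan
Paid: Plan X 200/343 = 58.3%, the team plan 9/13 = 69.2% → the team plan
Referral: Plan X 4/14 = 28.6%, the team plan 106/285 = 37.2% → the team plan
Overall: Plan X 226/394 = 57.4%, the team plan 151/351 = 43.0% → Plan X
The team plan wins each signup group but Plan X wins overall — the comparison reverses. The team plan's customers skew toward referral, which has a lower base rate.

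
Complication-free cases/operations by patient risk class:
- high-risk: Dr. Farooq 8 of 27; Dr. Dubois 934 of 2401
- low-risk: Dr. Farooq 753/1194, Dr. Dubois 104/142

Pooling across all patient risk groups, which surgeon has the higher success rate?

Dr. Farooq

High-risk: Dr. Farooq 8/27 = 29.6%, Dr. Dubois 934/2401 = 38.9% → Dr. Dubois
Low-risk: Dr. Farooq 753/1194 = 63.1%, Dr. Dubois 104/142 = 73.2% → Dr. Dubois
Overall: Dr. Farooq 761/1221 = 62.3%, Dr. Dubois 1038/2543 = 40.8% → Dr. Farooq
(Dr. Dubois wins every patient risk group but Dr. Farooq wins overall — Dr. Dubois's operations skew toward the low-rate high-risk group.)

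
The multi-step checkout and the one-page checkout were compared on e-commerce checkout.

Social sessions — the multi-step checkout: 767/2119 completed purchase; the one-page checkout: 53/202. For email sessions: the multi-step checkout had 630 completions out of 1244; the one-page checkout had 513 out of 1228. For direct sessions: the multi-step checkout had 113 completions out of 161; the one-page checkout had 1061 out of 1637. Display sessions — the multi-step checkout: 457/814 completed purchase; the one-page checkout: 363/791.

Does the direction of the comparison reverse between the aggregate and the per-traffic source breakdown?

Yes

Social: the multi-step checkout 767/2119 = 36.2%, the one-page checkout 53/202 = 26.2% → the multi-step checkout
Email: the multi-step checkout 630/1244 = 50.6%, the one-page checkout 513/1228 = 41.8% → the multi-step checkout
Direct: the multi-step checkout 113/161 = 70.2%, the one-page checkout 1061/1637 = 64.8% → the multi-step checkout
Display: the multi-step checkout 457/814 = 56.1%, the one-page checkout 363/791 = 45.9% → the multi-step checkout
Overall: the multi-step checkout 1967/4338 = 45.3%, the one-page checkout 1990/3858 = 51.6% → the one-page checkout
The multi-step checkout wins each traffic group but the one-page checkout wins overall — the comparison reverses. The multi-step checkout's sessions skew toward social, which has a lower base rate.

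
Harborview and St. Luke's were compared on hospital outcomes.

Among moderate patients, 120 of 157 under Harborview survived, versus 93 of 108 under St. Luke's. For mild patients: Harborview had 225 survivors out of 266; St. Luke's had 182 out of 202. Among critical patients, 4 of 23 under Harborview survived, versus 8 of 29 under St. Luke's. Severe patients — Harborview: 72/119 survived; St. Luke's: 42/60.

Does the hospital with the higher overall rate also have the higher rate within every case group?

Moderate: Harborview 120/157 = 76.4%, St. Luke's 93/108 = 86.1% → St. Luke's
Mild: Harborview 225/266 = 84.6%, St. Luke's 182/202 = 90.1% → St. Luke's
Critical: Harborview 4/23 = 17.4%, St. Luke's 8/29 = 27.6% → St. Luke's
Severe: Harborview 72/119 = 60.5%, St. Luke's 42/60 = 70.0% → St. Luke's
Overall: Harborview 421/565 = 74.5%, St. Luke's 325/399 = 81.5% → St. Luke's
St. Luke's wins overall and in every case group — no reversal.

Yes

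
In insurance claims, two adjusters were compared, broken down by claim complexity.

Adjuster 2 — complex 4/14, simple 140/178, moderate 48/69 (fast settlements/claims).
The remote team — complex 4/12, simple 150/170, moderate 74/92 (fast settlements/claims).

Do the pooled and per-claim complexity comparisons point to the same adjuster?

Complex: Adjuster 2 4/14 = 28.6%, the remote team 4/12 = 33.3% → the remote team
Simple: Adjuster 2 140/178 = 78.7%, the remote team 150/170 = 88.2% → the remote team
Moderate: Adjuster 2 48/69 = 69.6%, the remote team 74/92 = 80.4% → the remote team
Overall: Adjuster 2 192/261 = 73.6%, the remote team 228/274 = 83.2% → the remote team
The remote team wins overall and in every claim group — no reversal.

Yes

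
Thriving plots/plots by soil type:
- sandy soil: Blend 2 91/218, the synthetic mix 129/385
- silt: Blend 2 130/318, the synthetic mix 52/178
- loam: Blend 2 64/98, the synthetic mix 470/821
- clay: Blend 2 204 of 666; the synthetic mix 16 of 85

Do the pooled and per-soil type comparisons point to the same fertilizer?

No

Sandy soil: Blend 2 91/218 = 41.7%, the synthetic mix 129/385 = 33.5% → Blend 2
Silt: Blend 2 130/318 = 40.9%, the synthetic mix 52/178 = 29.2% → Blend 2
Loam: Blend 2 64/98 = 65.3%, the synthetic mix 470/821 = 57.2% → Blend 2
Clay: Blend 2 204/666 = 30.6%, the synthetic mix 16/85 = 18.8% → Blend 2
Overall: Blend 2 489/1300 = 37.6%, the synthetic mix 667/1469 = 45.4% → the synthetic mix
Blend 2 wins each soil group but the synthetic mix wins overall — the comparison reverses. Blend 2's plots skew toward clay, which has a lower base rate.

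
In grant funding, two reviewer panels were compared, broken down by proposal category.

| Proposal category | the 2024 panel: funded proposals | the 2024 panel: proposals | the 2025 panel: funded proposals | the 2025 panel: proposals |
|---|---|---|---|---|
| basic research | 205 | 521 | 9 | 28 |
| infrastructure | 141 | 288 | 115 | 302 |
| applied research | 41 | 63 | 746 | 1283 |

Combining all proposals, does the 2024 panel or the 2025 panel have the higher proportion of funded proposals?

the 2025 panel

Basic research: the 2024 panel 205/521 = 39.3%, the 2025 panel 9/28 = 32.1% → the 2024 panel
Infrastructure: the 2024 panel 141/288 = 49.0%, the 2025 panel 115/302 = 38.1% → the 2024 panel
Applied research: the 2024 panel 41/63 = 65.1%, the 2025 panel 746/1283 = 58.1% → the 2024 panel
Overall: the 2024 panel 387/872 = 44.4%, the 2025 panel 870/1613 = 53.9% → the 2025 panel
(The 2024 panel wins every proposal group but the 2025 panel wins overall — the 2024 panel's proposals skew toward the low-rate basic research group.)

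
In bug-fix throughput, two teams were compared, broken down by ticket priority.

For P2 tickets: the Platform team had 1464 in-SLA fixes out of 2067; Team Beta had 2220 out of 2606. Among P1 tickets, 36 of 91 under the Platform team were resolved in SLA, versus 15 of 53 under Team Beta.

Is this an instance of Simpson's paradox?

P2: the Platform team 1464/2067 = 70.8%, Team Beta 2220/2606 = 85.2% → Team Beta
P1: the Platform team 36/91 = 39.6%, Team Beta 15/53 = 28.3% → the Platform team
Overall: the Platform team 1500/2158 = 69.5%, Team Beta 2235/2659 = 84.1% → Team Beta
Neither sweeps: the Platform team wins 1 of 2 groups, Team Beta wins 1. Team Beta wins overall but not every group — no Simpson reversal.

No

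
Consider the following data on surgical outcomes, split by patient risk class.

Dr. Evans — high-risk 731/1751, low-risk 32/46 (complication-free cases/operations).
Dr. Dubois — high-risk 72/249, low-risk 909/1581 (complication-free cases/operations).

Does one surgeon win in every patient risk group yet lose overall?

High-risk: Dr. Evans 731/1751 = 41.7%, Dr. Dubois 72/249 = 28.9% → Dr. Evans
Low-risk: Dr. Evans 32/46 = 69.6%, Dr. Dubois 909/1581 = 57.5% → Dr. Evans
Overall: Dr. Evans 763/1797 = 42.5%, Dr. Dubois 981/1830 = 53.6% → Dr. Dubois
Dr. Evans wins each patient risk group but Dr. Dubois wins overall — the comparison reverses. Dr. Evans's operations skew toward high-risk, which has a lower base rate.

Yes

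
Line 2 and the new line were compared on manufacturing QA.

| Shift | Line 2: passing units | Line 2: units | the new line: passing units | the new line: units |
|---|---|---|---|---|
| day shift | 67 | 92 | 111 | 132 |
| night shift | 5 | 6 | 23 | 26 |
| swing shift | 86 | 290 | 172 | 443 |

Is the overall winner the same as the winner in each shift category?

Yes

Day shift: Line 2 67/92 = 72.8%, the new line 111/132 = 84.1% → the new line
Night shift: Line 2 5/6 = 83.3%, the new line 23/26 = 88.5% → the new line
Swing shift: Line 2 86/290 = 29.7%, the new line 172/443 = 38.8% → the new line
Overall: Line 2 158/388 = 40.7%, the new line 306/601 = 50.9% → the new line
The new line wins overall and in every shift group — no reversal.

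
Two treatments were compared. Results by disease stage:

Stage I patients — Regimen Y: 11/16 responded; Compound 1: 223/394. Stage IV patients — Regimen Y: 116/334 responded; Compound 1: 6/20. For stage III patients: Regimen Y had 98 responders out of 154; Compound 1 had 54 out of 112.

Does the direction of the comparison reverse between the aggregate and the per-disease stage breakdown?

Stage I: Regimen Y 11/16 = 68.8%, Compound 1 223/394 = 56.6% → Regimen Y
Stage IV: Regimen Y 116/334 = 34.7%, Compound 1 6/20 = 30.0% → Regimen Y
Stage III: Regimen Y 98/154 = 63.6%, Compound 1 54/112 = 48.2% → Regimen Y
Overall: Regimen Y 225/504 = 44.6%, Compound 1 283/526 = 53.8% → Compound 1
Regimen Y wins each disease group but Compound 1 wins overall — the comparison reverses. Regimen Y's patients skew toward stage IV, which has a lower base rate.

Yes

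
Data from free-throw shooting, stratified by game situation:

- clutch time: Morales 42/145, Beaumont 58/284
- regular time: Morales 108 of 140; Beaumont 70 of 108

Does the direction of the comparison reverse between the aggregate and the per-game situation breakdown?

Clutch time: Morales 42/145 = 29.0%, Beaumont 58/284 = 20.4% → Morales
Regular time: Morales 108/140 = 77.1%, Beaumont 70/108 = 64.8% → Morales
Overall: Morales 150/285 = 52.6%, Beaumont 128/392 = 32.7% → Morales
Morales wins overall and in every game group — no reversal.

No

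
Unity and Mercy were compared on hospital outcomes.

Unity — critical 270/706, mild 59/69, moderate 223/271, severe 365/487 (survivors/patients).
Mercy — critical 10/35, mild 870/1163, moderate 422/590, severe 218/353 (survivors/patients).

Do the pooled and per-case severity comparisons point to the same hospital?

No

Critical: Unity 270/706 = 38.2%, Mercy 10/35 = 28.6% → Unity
Mild: Unity 59/69 = 85.5%, Mercy 870/1163 = 74.8% → Unity
Moderate: Unity 223/271 = 82.3%, Mercy 422/590 = 71.5% → Unity
Severe: Unity 365/487 = 74.9%, Mercy 218/353 = 61.8% → Unity
Overall: Unity 917/1533 = 59.8%, Mercy 1520/2141 = 71.0% → Mercy
Unity wins each case group but Mercy wins overall — the comparison reverses. Unity's patients skew toward critical, which has a lower base rate.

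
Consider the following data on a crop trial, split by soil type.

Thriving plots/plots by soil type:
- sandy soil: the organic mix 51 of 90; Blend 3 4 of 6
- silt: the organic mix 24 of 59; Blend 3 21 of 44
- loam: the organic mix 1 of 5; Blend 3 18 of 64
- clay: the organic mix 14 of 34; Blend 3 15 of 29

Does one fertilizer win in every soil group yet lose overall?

Yes

Sandy soil: the organic mix 51/90 = 56.7%, Blend 3 4/6 = 66.7% → Blend 3
Silt: the organic mix 24/59 = 40.7%, Blend 3 21/44 = 47.7% → Blend 3
Loam: the organic mix 1/5 = 20.0%, Blend 3 18/64 = 28.1% → Blend 3
Clay: the organic mix 14/34 = 41.2%, Blend 3 15/29 = 51.7% → Blend 3
Overall: the organic mix 90/188 = 47.9%, Blend 3 58/143 = 40.6% → the organic mix
Blend 3 wins each soil group but the organic mix wins overall — the comparison reverses. Blend 3's plots skew toward loam, which has a lower base rate.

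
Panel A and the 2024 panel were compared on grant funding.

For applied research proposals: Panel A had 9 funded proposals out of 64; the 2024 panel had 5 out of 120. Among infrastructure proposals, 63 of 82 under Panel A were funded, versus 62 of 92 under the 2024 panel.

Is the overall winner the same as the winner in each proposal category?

Yes

Applied research: Panel A 9/64 = 14.1%, the 2024 panel 5/120 = 4.2% → Panel A
Infrastructure: Panel A 63/82 = 76.8%, the 2024 panel 62/92 = 67.4% → Panel A
Overall: Panel A 72/146 = 49.3%, the 2024 panel 67/212 = 31.6% → Panel A
Panel A wins overall and in every proposal group — no reversal.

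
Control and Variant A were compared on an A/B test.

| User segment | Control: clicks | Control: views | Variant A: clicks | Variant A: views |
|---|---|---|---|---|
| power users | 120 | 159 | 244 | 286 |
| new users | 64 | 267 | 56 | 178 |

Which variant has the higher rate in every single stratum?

Variant A

Power users: Control 120/159 = 75.5%, Variant A 244/286 = 85.3% → Variant A
New users: Control 64/267 = 24.0%, Variant A 56/178 = 31.5% → Variant A
Variant A has the higher rate in both groups.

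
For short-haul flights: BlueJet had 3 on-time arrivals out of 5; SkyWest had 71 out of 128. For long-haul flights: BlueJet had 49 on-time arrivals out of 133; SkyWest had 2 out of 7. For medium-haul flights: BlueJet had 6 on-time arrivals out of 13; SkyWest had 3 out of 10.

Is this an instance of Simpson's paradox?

Short-haul: BlueJet 3/5 = 60.0%, SkyWest 71/128 = 55.5% → BlueJet
Long-haul: BlueJet 49/133 = 36.8%, SkyWest 2/7 = 28.6% → BlueJet
Medium-haul: BlueJet 6/13 = 46.2%, SkyWest 3/10 = 30.0% → BlueJet
Overall: BlueJet 58/151 = 38.4%, SkyWest 76/145 = 52.4% → SkyWest
BlueJet wins each route group but SkyWest wins overall — the comparison reverses. BlueJet's flights skew toward long-haul, which has a lower base rate.

Yes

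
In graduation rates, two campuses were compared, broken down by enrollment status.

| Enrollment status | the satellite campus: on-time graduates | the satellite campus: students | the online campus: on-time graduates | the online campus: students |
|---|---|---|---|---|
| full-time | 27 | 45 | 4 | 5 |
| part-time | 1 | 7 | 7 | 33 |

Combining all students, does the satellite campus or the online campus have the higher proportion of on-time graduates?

Full-time: the satellite campus 27/45 = 60.0%, the online campus 4/5 = 80.0% → the online campus
Part-time: the satellite campus 1/7 = 14.3%, the online campus 7/33 = 21.2% → the online campus
Overall: the satellite campus 28/52 = 53.8%, the online campus 11/38 = 28.9% → the satellite campus
(The online campus wins every enrollment group but the satellite campus wins overall — the online campus's students skew toward the low-rate part-time group.)

the satellite campus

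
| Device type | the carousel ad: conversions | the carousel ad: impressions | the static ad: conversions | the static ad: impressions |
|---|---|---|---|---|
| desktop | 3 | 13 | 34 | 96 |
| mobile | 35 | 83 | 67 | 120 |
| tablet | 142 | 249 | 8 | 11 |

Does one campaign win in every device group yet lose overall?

Desktop: the carousel ad 3/13 = 23.1%, the static ad 34/96 = 35.4% → the static ad
Mobile: the carousel ad 35/83 = 42.2%, the static ad 67/120 = 55.8% → the static ad
Tablet: the carousel ad 142/249 = 57.0%, the static ad 8/11 = 72.7% → the static ad
Overall: the carousel ad 180/345 = 52.2%, the static ad 109/227 = 48.0% → the carousel ad
The static ad wins each device group but the carousel ad wins overall — the comparison reverses. The static ad's impressions skew toward desktop, which has a lower base rate.

Yes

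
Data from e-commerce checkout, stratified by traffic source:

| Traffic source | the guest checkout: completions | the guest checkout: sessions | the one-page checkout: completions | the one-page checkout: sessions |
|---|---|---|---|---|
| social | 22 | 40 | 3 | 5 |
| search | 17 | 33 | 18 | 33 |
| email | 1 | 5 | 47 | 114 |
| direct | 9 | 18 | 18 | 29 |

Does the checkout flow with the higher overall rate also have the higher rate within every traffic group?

No

Social: the guest checkout 22/40 = 55.0%, the one-page checkout 3/5 = 60.0% → the one-page checkout
Search: the guest checkout 17/33 = 51.5%, the one-page checkout 18/33 = 54.5% → the one-page checkout
Email: the guest checkout 1/5 = 20.0%, the one-page checkout 47/114 = 41.2% → the one-page checkout
Direct: the guest checkout 9/18 = 50.0%, the one-page checkout 18/29 = 62.1% → the one-page checkout
Overall: the guest checkout 49/96 = 51.0%, the one-page checkout 86/181 = 47.5% → the guest checkout
The one-page checkout wins each traffic group but the guest checkout wins overall — the comparison reverses. The one-page checkout's sessions skew toward email, which has a lower base rate.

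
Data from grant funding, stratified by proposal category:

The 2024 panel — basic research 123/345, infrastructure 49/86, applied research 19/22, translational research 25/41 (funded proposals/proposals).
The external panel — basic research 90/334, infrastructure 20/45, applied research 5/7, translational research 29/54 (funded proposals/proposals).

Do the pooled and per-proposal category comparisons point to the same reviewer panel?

Yes

Basic research: the 2024 panel 123/345 = 35.7%, the external panel 90/334 = 26.9% → the 2024 panel
Infrastructure: the 2024 panel 49/86 = 57.0%, the external panel 20/45 = 44.4% → the 2024 panel
Applied research: the 2024 panel 19/22 = 86.4%, the external panel 5/7 = 71.4% → the 2024 panel
Translational research: the 2024 panel 25/41 = 61.0%, the external panel 29/54 = 53.7% → the 2024 panel
Overall: the 2024 panel 216/494 = 43.7%, the external panel 144/440 = 32.7% → the 2024 panel
The 2024 panel wins overall and in every proposal group — no reversal.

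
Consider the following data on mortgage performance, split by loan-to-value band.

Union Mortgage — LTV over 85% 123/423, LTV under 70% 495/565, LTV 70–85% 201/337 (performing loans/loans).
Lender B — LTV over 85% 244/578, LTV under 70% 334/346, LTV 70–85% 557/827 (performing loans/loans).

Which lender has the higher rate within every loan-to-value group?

LTV over 85%: Union Mortgage 123/423 = 29.1%, Lender B 244/578 = 42.2% → Lender B
LTV under 70%: Union Mortgage 495/565 = 87.6%, Lender B 334/346 = 96.5% → Lender B
LTV 70–85%: Union Mortgage 201/337 = 59.6%, Lender B 557/827 = 67.4% → Lender B
Lender B has the higher rate in all 3 groups.

Lender B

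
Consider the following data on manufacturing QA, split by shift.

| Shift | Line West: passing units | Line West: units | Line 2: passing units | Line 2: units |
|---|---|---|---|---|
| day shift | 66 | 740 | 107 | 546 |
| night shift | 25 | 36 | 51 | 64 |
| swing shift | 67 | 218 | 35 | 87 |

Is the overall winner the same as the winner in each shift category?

Day shift: Line West 66/740 = 8.9%, Line 2 107/546 = 19.6% → Line 2
Night shift: Line West 25/36 = 69.4%, Line 2 51/64 = 79.7% → Line 2
Swing shift: Line West 67/218 = 30.7%, Line 2 35/87 = 40.2% → Line 2
Overall: Line West 158/994 = 15.9%, Line 2 193/697 = 27.7% → Line 2
Line 2 wins overall and in every shift group — no reversal.

Yes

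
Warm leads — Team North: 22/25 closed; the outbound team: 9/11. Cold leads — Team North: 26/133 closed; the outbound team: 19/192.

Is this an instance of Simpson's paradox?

Warm: Team North 22/25 = 88.0%, the outbound team 9/11 = 81.8% → Team North
Cold: Team North 26/133 = 19.5%, the outbound team 19/192 = 9.9% → Team North
Overall: Team North 48/158 = 30.4%, the outbound team 28/203 = 13.8% → Team North
Team North wins overall and in every lead group — no reversal.

No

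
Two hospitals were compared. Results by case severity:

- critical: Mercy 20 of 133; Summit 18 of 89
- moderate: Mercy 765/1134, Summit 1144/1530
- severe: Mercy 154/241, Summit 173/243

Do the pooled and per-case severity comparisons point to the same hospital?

Critical: Mercy 20/133 = 15.0%, Summit 18/89 = 20.2% → Summit
Moderate: Mercy 765/1134 = 67.5%, Summit 1144/1530 = 74.8% → Summit
Severe: Mercy 154/241 = 63.9%, Summit 173/243 = 71.2% → Summit
Overall: Mercy 939/1508 = 62.3%, Summit 1335/1862 = 71.7% → Summit
Summit wins overall and in every case group — no reversal.

Yes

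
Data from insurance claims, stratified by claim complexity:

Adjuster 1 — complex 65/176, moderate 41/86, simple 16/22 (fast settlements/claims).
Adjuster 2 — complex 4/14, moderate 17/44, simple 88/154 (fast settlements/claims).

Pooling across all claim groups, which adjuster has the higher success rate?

Adjuster 2

Complex: Adjuster 1 65/176 = 36.9%, Adjuster 2 4/14 = 28.6% → Adjuster 1
Moderate: Adjuster 1 41/86 = 47.7%, Adjuster 2 17/44 = 38.6% → Adjuster 1
Simple: Adjuster 1 16/22 = 72.7%, Adjuster 2 88/154 = 57.1% → Adjuster 1
Overall: Adjuster 1 122/284 = 43.0%, Adjuster 2 109/212 = 51.4% → Adjuster 2
(Adjuster 1 wins every claim group but Adjuster 2 wins overall — Adjuster 1's claims skew toward the low-rate complex group.)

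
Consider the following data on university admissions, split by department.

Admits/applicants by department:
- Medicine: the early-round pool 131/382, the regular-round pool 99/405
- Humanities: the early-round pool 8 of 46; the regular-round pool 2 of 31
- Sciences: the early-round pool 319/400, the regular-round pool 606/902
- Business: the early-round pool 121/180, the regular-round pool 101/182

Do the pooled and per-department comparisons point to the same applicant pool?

Yes

Medicine: the early-round pool 131/382 = 34.3%, the regular-round pool 99/405 = 24.4% → the early-round pool
Humanities: the early-round pool 8/46 = 17.4%, the regular-round pool 2/31 = 6.5% → the early-round pool
Sciences: the early-round pool 319/400 = 79.8%, the regular-round pool 606/902 = 67.2% → the early-round pool
Business: the early-round pool 121/180 = 67.2%, the regular-round pool 101/182 = 55.5% → the early-round pool
Overall: the early-round pool 579/1008 = 57.4%, the regular-round pool 808/1520 = 53.2% → the early-round pool
The early-round pool wins overall and in every department group — no reversal.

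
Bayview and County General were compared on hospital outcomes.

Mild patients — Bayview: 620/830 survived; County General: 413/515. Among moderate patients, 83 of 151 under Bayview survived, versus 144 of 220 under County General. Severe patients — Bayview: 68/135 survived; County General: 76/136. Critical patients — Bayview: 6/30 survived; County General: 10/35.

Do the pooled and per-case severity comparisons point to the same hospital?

Yes

Mild: Bayview 620/830 = 74.7%, County General 413/515 = 80.2% → County General
Moderate: Bayview 83/151 = 55.0%, County General 144/220 = 65.5% → County General
Severe: Bayview 68/135 = 50.4%, County General 76/136 = 55.9% → County General
Critical: Bayview 6/30 = 20.0%, County General 10/35 = 28.6% → County General
Overall: Bayview 777/1146 = 67.8%, County General 643/906 = 71.0% → County General
County General wins overall and in every case group — no reversal.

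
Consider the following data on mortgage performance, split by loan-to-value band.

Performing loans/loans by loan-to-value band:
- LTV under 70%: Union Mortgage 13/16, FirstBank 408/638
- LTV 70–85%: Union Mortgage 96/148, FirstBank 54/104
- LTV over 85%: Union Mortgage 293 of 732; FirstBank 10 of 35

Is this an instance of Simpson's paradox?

LTV under 70%: Union Mortgage 13/16 = 81.2%, FirstBank 408/638 = 63.9% → Union Mortgage
LTV 70–85%: Union Mortgage 96/148 = 64.9%, FirstBank 54/104 = 51.9% → Union Mortgage
LTV over 85%: Union Mortgage 293/732 = 40.0%, FirstBank 10/35 = 28.6% → Union Mortgage
Overall: Union Mortgage 402/896 = 44.9%, FirstBank 472/777 = 60.7% → FirstBank
Union Mortgage wins each loan-to-value group but FirstBank wins overall — the comparison reverses. Union Mortgage's loans skew toward LTV over 85%, which has a lower base rate.

Yes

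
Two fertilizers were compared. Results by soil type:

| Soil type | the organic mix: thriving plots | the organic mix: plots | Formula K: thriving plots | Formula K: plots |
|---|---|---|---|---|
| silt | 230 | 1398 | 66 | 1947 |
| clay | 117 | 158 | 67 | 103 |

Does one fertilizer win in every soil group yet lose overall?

Silt: the organic mix 230/1398 = 16.5%, Formula K 66/1947 = 3.4% → the organic mix
Clay: the organic mix 117/158 = 74.1%, Formula K 67/103 = 65.0% → the organic mix
Overall: the organic mix 347/1556 = 22.3%, Formula K 133/2050 = 6.5% → the organic mix
The organic mix wins overall and in every soil group — no reversal.

No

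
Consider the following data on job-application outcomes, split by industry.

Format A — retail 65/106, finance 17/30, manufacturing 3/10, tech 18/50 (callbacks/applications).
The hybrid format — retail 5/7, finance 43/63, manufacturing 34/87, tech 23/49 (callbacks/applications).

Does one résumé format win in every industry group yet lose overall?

Yes

Retail: Format A 65/106 = 61.3%, the hybrid format 5/7 = 71.4% → the hybrid format
Finance: Format A 17/30 = 56.7%, the hybrid format 43/63 = 68.3% → the hybrid format
Manufacturing: Format A 3/10 = 30.0%, the hybrid format 34/87 = 39.1% → the hybrid format
Tech: Format A 18/50 = 36.0%, the hybrid format 23/49 = 46.9% → the hybrid format
Overall: Format A 103/196 = 52.6%, the hybrid format 105/206 = 51.0% → Format A
The hybrid format wins each industry group but Format A wins overall — the comparison reverses. The hybrid format's applications skew toward manufacturing, which has a lower base rate.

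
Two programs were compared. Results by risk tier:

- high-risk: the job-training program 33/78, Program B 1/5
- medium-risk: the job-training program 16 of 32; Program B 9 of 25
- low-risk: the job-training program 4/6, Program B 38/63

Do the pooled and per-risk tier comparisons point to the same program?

High-risk: the job-training program 33/78 = 42.3%, Program B 1/5 = 20.0% → the job-training program
Medium-risk: the job-training program 16/32 = 50.0%, Program B 9/25 = 36.0% → the job-training program
Low-risk: the job-training program 4/6 = 66.7%, Program B 38/63 = 60.3% → the job-training program
Overall: the job-training program 53/116 = 45.7%, Program B 48/93 = 51.6% → Program B
The job-training program wins each risk group but Program B wins overall — the comparison reverses. The job-training program's participants skew toward high-risk, which has a lower base rate.

No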